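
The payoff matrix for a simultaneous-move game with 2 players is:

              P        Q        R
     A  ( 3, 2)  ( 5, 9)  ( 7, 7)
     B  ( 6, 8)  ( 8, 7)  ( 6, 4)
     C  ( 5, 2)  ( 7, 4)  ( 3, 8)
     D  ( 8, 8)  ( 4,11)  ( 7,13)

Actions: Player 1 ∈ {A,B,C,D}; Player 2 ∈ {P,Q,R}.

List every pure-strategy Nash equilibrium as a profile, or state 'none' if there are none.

NE set: (D,R)

(A,P): not NE [P1→D gives 8>3; P2→Q gives 9>2]
(A,Q): not NE [P1→B gives 8>5]
(A,R): not NE [P2→Q gives 9>7]
(B,P): not NE [P1→D gives 8>6]
(B,Q): not NE [P2→P gives 8>7]
(B,R): not NE [P1→D gives 7>6; P2→P gives 8>4]
(C,P): not NE [P1→D gives 8>5; P2→R gives 8>2]
(C,Q): not NE [P1→B gives 8>7; P2→R gives 8>4]
(C,R): not NE [P1→D gives 7>3]
(D,P): not NE [P2→R gives 13>8]
(D,Q): not NE [P1→B gives 8>4; P2→R gives 13>11]
(D,R): NE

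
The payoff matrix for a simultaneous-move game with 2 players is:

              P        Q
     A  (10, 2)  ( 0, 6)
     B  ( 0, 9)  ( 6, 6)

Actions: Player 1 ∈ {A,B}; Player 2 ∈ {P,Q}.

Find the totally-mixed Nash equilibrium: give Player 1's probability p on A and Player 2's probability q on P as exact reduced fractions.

P1 indiff ⇒ q·10+(1-q)·0 = q·0+(1-q)·6 ⇒ q(10) = (1-q)(6) ⇒ q = 3/8
P2 indiff ⇒ p·2+(1-p)·9 = p·6+(1-p)·6 ⇒ p(-4) = (1-p)(-3) ⇒ p = 3/7

P1 mixes 3/7 on A; P2 mixes 3/8 on P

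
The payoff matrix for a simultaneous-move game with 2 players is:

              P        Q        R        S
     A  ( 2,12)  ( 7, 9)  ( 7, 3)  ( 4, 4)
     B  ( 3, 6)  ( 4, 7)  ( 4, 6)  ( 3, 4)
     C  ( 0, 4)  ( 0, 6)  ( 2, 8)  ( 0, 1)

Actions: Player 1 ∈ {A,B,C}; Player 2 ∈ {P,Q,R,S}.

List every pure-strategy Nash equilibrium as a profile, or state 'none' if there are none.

PSNE: ∅

(A,P): not NE [P1→B gives 3>2]
(A,Q): not NE [P2→P gives 12>9]
(A,R): not NE [P2→P gives 12>3]
(A,S): not NE [P2→P gives 12>4]
(B,P): not NE [P2→Q gives 7>6]
(B,Q): not NE [P1→A gives 7>4]
(B,R): not NE [P1→A gives 7>4; P2→Q gives 7>6]
(B,S): not NE [P1→A gives 4>3; P2→Q gives 7>4]
(C,P): not NE [P1→B gives 3>0; P2→R gives 8>4]
(C,Q): not NE [P1→A gives 7>0; P2→R gives 8>6]
(C,R): not NE [P1→A gives 7>2]
(C,S): not NE [P1→A gives 4>0; P2→R gives 8>1]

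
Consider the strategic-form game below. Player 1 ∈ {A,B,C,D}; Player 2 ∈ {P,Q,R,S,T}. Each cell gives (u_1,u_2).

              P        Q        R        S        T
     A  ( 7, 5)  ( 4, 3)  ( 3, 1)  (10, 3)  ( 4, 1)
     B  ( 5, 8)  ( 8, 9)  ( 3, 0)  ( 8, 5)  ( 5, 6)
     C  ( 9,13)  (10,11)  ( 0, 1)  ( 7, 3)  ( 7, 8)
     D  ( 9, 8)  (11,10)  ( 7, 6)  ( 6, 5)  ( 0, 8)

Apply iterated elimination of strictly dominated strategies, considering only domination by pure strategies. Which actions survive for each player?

P2 drop R (P beats it: A:5>1 B:8>0 C:13>1 D:8>6)
P2 drop S (P beats it: A:5>3 B:8>5 C:13>3 D:8>5)
P1 drop A (C beats it: P:9>7 Q:10>4 T:7>4)
P1 drop B (C beats it: P:9>5 Q:10>8 T:7>5)
P2 drop T (Q beats it: C:11>8 D:10>8)
P1→{C,D} P2→{P,Q}

IESDS → P1:{C,D} P2:{P,Q}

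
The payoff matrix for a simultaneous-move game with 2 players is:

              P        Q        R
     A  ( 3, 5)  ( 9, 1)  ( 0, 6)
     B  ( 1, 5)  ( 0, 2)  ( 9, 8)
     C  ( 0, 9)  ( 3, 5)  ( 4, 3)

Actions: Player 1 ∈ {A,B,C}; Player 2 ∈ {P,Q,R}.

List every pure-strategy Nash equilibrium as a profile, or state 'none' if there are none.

NE set: (B,R)

(A,P): not NE [P2→R gives 6>5]
(A,Q): not NE [P2→R gives 6>1]
(A,R): not NE [P1→B gives 9>0]
(B,P): not NE [P1→A gives 3>1; P2→R gives 8>5]
(B,Q): not NE [P1→A gives 9>0; P2→R gives 8>2]
(B,R): NE
(C,P): not NE [P1→A gives 3>0]
(C,Q): not NE [P1→A gives 9>3; P2→P gives 9>5]
(C,R): not NE [P1→B gives 9>4; P2→P gives 9>3]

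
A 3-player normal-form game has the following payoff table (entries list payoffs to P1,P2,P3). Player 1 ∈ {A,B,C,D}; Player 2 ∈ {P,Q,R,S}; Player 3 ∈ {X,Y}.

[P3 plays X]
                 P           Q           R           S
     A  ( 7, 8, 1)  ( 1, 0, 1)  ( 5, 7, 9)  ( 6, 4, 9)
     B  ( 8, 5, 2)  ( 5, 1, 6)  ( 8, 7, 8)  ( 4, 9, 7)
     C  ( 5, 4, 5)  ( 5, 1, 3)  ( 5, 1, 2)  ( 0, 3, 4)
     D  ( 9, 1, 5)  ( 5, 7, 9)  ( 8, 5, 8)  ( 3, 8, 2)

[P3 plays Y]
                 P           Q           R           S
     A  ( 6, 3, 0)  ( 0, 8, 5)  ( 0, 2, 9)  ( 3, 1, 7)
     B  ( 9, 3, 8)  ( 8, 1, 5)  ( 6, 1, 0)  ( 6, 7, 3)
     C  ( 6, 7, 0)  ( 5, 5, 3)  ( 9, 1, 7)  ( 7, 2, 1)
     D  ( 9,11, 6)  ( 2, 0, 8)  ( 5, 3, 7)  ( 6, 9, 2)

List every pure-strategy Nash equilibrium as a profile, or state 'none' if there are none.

NE set: (D,P,Y)

(A,P,X): not NE [P1→D gives 9>7]
(A,P,Y): not NE [P1→D gives 9>6; P2→Q gives 8>3; P3→X gives 1>0]
(A,Q,X): not NE [P1→D gives 5>1; P2→P gives 8>0; P3→Y gives 5>1]
(A,Q,Y): not NE [P1→B gives 8>0]
(A,R,X): not NE [P1→D gives 8>5; P2→P gives 8>7]
(A,R,Y): not NE [P1→C gives 9>0; P2→Q gives 8>2]
(A,S,X): not NE [P2→P gives 8>4]
(A,S,Y): not NE [P1→C gives 7>3; P2→Q gives 8>1; P3→X gives 9>7]
(B,P,X): not NE [P1→D gives 9>8; P2→S gives 9>5; P3→Y gives 8>2]
(B,P,Y): not NE [P2→S gives 7>3]
(B,Q,X): not NE [P2→S gives 9>1]
(B,Q,Y): not NE [P2→S gives 7>1; P3→X gives 6>5]
(B,R,X): not NE [P2→S gives 9>7]
(B,R,Y): not NE [P1→C gives 9>6; P2→S gives 7>1; P3→X gives 8>0]
(B,S,X): not NE [P1→A gives 6>4]
(B,S,Y): not NE [P1→C gives 7>6; P3→X gives 7>3]
(C,P,X): not NE [P1→D gives 9>5]
(C,P,Y): not NE [P1→D gives 9>6; P3→X gives 5>0]
(C,Q,X): not NE [P2→P gives 4>1]
(C,Q,Y): not NE [P1→B gives 8>5; P2→P gives 7>5]
(C,R,X): not NE [P1→D gives 8>5; P2→P gives 4>1; P3→Y gives 7>2]
(C,R,Y): not NE [P2→P gives 7>1]
(C,S,X): not NE [P1→A gives 6>0; P2→P gives 4>3]
(C,S,Y): not NE [P2→P gives 7>2; P3→X gives 4>1]
(D,P,X): not NE [P2→S gives 8>1; P3→Y gives 6>5]
(D,P,Y): NE
(D,Q,X): not NE [P2→S gives 8>7]
(D,Q,Y): not NE [P1→B gives 8>2; P2→P gives 11>0; P3→X gives 9>8]
(D,R,X): not NE [P2→S gives 8>5]
(D,R,Y): not NE [P1→C gives 9>5; P2→P gives 11>3; P3→X gives 8>7]
(D,S,X): not NE [P1→A gives 6>3]
(D,S,Y): not NE [P1→C gives 7>6; P2→P gives 11>9]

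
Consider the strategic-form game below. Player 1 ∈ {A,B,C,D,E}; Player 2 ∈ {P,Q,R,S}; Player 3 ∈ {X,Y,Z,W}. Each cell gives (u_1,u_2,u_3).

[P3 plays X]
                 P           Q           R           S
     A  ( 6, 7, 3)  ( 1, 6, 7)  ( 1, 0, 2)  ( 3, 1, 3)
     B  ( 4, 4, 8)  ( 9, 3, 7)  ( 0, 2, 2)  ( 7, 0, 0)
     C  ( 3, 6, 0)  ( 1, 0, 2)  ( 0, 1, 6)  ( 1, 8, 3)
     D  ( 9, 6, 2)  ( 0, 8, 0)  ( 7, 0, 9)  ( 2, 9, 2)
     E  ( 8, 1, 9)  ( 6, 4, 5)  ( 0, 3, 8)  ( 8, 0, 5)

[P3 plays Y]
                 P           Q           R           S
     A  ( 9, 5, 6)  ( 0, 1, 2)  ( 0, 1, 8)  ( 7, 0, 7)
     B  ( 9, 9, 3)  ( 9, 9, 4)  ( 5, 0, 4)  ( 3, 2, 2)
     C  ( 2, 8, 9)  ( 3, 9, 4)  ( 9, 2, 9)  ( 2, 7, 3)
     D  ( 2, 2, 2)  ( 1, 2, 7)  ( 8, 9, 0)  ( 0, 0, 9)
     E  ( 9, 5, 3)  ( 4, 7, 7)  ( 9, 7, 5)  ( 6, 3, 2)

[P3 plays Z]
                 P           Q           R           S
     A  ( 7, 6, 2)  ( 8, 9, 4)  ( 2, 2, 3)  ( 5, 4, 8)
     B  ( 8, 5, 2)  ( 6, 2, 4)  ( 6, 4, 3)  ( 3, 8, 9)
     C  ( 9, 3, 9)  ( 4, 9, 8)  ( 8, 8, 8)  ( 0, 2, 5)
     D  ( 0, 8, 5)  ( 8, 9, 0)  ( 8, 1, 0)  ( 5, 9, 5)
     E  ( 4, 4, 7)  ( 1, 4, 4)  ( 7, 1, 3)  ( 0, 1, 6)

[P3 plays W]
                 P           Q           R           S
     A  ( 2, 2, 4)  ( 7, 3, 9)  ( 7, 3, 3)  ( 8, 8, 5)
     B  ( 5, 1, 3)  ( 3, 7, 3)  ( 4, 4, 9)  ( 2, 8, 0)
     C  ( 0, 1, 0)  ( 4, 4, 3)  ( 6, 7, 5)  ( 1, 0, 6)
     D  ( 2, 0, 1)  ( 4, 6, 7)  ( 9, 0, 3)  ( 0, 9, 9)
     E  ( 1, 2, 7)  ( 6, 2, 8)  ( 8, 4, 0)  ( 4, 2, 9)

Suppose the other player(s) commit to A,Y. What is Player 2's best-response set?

u_2(P vs A,Y) = 5
u_2(Q vs A,Y) = 1
u_2(R vs A,Y) = 1
u_2(S vs A,Y) = 0
max payoff 5 at {P}

argmax u_2 = {P}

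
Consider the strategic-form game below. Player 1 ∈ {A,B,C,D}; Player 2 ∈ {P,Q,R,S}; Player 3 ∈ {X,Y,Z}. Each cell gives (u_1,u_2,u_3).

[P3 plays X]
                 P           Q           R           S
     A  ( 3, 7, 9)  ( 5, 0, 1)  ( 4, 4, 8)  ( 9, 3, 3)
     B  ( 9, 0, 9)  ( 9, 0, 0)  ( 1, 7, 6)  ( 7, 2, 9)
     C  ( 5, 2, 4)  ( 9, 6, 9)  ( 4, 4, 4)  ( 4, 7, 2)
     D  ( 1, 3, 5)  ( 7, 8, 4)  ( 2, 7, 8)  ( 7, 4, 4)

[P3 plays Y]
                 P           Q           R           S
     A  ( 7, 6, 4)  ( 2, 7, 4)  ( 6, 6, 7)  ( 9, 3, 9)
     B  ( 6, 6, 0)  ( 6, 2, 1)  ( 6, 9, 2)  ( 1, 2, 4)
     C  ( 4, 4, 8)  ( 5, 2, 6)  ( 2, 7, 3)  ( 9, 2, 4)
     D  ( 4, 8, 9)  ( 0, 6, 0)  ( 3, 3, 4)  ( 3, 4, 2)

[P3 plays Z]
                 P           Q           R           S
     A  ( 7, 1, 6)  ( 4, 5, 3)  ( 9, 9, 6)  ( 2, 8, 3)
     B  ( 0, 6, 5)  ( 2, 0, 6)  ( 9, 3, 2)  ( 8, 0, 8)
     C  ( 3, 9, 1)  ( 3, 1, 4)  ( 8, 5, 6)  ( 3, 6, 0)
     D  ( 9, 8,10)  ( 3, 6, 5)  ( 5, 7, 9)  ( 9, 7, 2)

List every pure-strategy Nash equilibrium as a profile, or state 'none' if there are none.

(A,P,X): not NE [P1→B gives 9>3]
(A,P,Y): not NE [P2→Q gives 7>6; P3→X gives 9>4]
(A,P,Z): not NE [P1→D gives 9>7; P2→R gives 9>1; P3→X gives 9>6]
(A,Q,X): not NE [P1→C gives 9>5; P2→P gives 7>0; P3→Y gives 4>1]
(A,Q,Y): not NE [P1→B gives 6>2]
(A,Q,Z): not NE [P2→R gives 9>5; P3→Y gives 4>3]
(A,R,X): not NE [P2→P gives 7>4]
(A,R,Y): not NE [P2→Q gives 7>6; P3→X gives 8>7]
(A,R,Z): not NE [P3→X gives 8>6]
(A,S,X): not NE [P2→P gives 7>3; P3→Y gives 9>3]
(A,S,Y): not NE [P2→Q gives 7>3]
(A,S,Z): not NE [P1→D gives 9>2; P2→R gives 9>8; P3→Y gives 9>3]
(B,P,X): not NE [P2→R gives 7>0]
(B,P,Y): not NE [P1→A gives 7>6; P2→R gives 9>6; P3→X gives 9>0]
(B,P,Z): not NE [P1→D gives 9>0; P3→X gives 9>5]
(B,Q,X): not NE [P2→R gives 7>0; P3→Z gives 6>0]
(B,Q,Y): not NE [P2→R gives 9>2; P3→Z gives 6>1]
(B,Q,Z): not NE [P1→A gives 4>2; P2→P gives 6>0]
(B,R,X): not NE [P1→C gives 4>1]
(B,R,Y): not NE [P3→X gives 6>2]
(B,R,Z): not NE [P2→P gives 6>3; P3→X gives 6>2]
(B,S,X): not NE [P1→A gives 9>7; P2→R gives 7>2]
(B,S,Y): not NE [P1→C gives 9>1; P2→R gives 9>2; P3→X gives 9>4]
(B,S,Z): not NE [P1→D gives 9>8; P2→P gives 6>0; P3→X gives 9>8]
(C,P,X): not NE [P1→B gives 9>5; P2→S gives 7>2; P3→Y gives 8>4]
(C,P,Y): not NE [P1→A gives 7>4; P2→R gives 7>4]
(C,P,Z): not NE [P1→D gives 9>3; P3→Y gives 8>1]
(C,Q,X): not NE [P2→S gives 7>6]
(C,Q,Y): not NE [P1→B gives 6>5; P2→R gives 7>2; P3→X gives 9>6]
(C,Q,Z): not NE [P1→A gives 4>3; P2→P gives 9>1; P3→X gives 9>4]
(C,R,X): not NE [P2→S gives 7>4; P3→Z gives 6>4]
(C,R,Y): not NE [P1→B gives 6>2; P3→Z gives 6>3]
(C,R,Z): not NE [P1→B gives 9>8; P2→P gives 9>5]
(C,S,X): not NE [P1→A gives 9>4; P3→Y gives 4>2]
(C,S,Y): not NE [P2→R gives 7>2]
(C,S,Z): not NE [P1→D gives 9>3; P2→P gives 9>6; P3→Y gives 4>0]
(D,P,X): not NE [P1→B gives 9>1; P2→Q gives 8>3; P3→Z gives 10>5]
(D,P,Y): not NE [P1→A gives 7>4; P3→Z gives 10>9]
(D,P,Z): NE
(D,Q,X): not NE [P1→C gives 9>7; P3→Z gives 5>4]
(D,Q,Y): not NE [P1→B gives 6>0; P2→P gives 8>6; P3→Z gives 5>0]
(D,Q,Z): not NE [P1→A gives 4>3; P2→P gives 8>6]
(D,R,X): not NE [P1→C gives 4>2; P2→Q gives 8>7; P3→Z gives 9>8]
(D,R,Y): not NE [P1→B gives 6>3; P2→P gives 8>3; P3→Z gives 9>4]
(D,R,Z): not NE [P1→B gives 9>5; P2→P gives 8>7]
(D,S,X): not NE [P1→A gives 9>7; P2→Q gives 8>4]
(D,S,Y): not NE [P1→C gives 9>3; P2→P gives 8>4; P3→X gives 4>2]
(D,S,Z): not NE [P2→P gives 8>7; P3→X gives 4>2]

Nash profiles: (D,P,Z)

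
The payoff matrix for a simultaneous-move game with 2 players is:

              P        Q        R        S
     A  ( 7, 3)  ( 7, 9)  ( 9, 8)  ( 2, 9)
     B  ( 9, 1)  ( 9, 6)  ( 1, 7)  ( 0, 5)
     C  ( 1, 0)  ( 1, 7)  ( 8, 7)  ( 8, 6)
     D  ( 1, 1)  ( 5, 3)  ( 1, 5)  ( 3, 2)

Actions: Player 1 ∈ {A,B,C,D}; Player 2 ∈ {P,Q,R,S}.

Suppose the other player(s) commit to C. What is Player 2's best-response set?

u_2(P vs C) = 0
u_2(Q vs C) = 7
u_2(R vs C) = 7
u_2(S vs C) = 6
max payoff 7 at {Q,R}

argmax u_2 = {Q,R}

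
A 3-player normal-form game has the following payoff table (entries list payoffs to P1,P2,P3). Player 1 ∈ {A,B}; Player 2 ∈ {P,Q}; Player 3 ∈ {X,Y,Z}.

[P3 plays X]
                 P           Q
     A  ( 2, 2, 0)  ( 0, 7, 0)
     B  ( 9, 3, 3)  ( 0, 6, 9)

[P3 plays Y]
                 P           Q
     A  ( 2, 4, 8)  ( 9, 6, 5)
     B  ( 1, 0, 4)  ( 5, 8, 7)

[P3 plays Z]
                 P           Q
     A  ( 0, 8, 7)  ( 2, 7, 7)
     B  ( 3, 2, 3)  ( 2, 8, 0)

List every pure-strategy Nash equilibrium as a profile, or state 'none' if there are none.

(A,P,X): not NE [P1→B gives 9>2; P2→Q gives 7>2; P3→Y gives 8>0]
(A,P,Y): not NE [P2→Q gives 6>4]
(A,P,Z): not NE [P1→B gives 3>0; P3→Y gives 8>7]
(A,Q,X): not NE [P3→Z gives 7>0]
(A,Q,Y): not NE [P3→Z gives 7>5]
(A,Q,Z): not NE [P2→P gives 8>7]
(B,P,X): not NE [P2→Q gives 6>3; P3→Y gives 4>3]
(B,P,Y): not NE [P1→A gives 2>1; P2→Q gives 8>0]
(B,P,Z): not NE [P2→Q gives 8>2; P3→Y gives 4>3]
(B,Q,X): NE
(B,Q,Y): not NE [P1→A gives 9>5; P3→X gives 9>7]
(B,Q,Z): not NE [P3→X gives 9>0]

Nash profiles: (B,Q,X)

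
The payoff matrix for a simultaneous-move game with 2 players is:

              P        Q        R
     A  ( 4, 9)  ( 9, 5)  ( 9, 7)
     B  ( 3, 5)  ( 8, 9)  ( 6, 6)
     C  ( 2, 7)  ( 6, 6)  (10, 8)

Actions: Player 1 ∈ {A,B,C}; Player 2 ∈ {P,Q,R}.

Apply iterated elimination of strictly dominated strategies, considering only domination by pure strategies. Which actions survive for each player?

Survivors P1:{A,C} P2:{P,R}

P1 drop B (A beats it: P:4>3 Q:9>8 R:9>6)
P2 drop Q (P beats it: A:9>5 C:7>6)
P1→{A,C} P2→{P,R}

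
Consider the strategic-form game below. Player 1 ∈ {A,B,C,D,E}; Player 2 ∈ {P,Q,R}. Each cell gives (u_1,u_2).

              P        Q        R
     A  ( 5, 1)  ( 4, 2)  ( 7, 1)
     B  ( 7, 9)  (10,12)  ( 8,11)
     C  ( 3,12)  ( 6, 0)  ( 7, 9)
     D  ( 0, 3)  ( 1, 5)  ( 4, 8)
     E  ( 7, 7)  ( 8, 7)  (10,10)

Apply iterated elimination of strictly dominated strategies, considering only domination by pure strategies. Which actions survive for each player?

Remaining: P1:{B,E} P2:{Q,R}

P1 drop A (B beats it: P:7>5 Q:10>4 R:8>7)
P1 drop C (B beats it: P:7>3 Q:10>6 R:8>7)
P1 drop D (B beats it: P:7>0 Q:10>1 R:8>4)
P2 drop P (R beats it: B:11>9 E:10>7)
P1→{B,E} P2→{Q,R}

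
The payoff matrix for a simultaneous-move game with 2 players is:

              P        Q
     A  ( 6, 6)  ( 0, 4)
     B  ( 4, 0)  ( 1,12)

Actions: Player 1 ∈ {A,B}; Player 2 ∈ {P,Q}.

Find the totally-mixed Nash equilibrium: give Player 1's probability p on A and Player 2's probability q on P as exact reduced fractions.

P1 indiff ⇒ q·6+(1-q)·0 = q·4+(1-q)·1 ⇒ q(2) = (1-q)(1) ⇒ q = 1/3
P2 indiff ⇒ p·6+(1-p)·0 = p·4+(1-p)·12 ⇒ p(2) = (1-p)(12) ⇒ p = 6/7

(p,q) = (6/7, 1/3)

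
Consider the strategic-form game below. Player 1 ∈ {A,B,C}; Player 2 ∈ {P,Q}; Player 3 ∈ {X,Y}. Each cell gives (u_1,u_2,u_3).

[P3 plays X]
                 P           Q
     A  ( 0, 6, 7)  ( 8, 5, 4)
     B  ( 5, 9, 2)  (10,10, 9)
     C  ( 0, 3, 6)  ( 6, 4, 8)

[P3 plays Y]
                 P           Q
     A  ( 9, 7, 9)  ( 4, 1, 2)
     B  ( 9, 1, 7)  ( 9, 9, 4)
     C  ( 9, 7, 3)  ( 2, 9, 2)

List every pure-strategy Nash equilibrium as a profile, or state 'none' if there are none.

(A,P,X): not NE [P1→B gives 5>0; P3→Y gives 9>7]
(A,P,Y): NE
(A,Q,X): not NE [P1→B gives 10>8; P2→P gives 6>5]
(A,Q,Y): not NE [P1→B gives 9>4; P2→P gives 7>1; P3→X gives 4>2]
(B,P,X): not NE [P2→Q gives 10>9; P3→Y gives 7>2]
(B,P,Y): not NE [P2→Q gives 9>1]
(B,Q,X): NE
(B,Q,Y): not NE [P3→X gives 9>4]
(C,P,X): not NE [P1→B gives 5>0; P2→Q gives 4>3]
(C,P,Y): not NE [P2→Q gives 9>7; P3→X gives 6>3]
(C,Q,X): not NE [P1→B gives 10>6]
(C,Q,Y): not NE [P1→B gives 9>2; P3→X gives 8>2]

Nash profiles: (A,P,Y), (B,Q,X)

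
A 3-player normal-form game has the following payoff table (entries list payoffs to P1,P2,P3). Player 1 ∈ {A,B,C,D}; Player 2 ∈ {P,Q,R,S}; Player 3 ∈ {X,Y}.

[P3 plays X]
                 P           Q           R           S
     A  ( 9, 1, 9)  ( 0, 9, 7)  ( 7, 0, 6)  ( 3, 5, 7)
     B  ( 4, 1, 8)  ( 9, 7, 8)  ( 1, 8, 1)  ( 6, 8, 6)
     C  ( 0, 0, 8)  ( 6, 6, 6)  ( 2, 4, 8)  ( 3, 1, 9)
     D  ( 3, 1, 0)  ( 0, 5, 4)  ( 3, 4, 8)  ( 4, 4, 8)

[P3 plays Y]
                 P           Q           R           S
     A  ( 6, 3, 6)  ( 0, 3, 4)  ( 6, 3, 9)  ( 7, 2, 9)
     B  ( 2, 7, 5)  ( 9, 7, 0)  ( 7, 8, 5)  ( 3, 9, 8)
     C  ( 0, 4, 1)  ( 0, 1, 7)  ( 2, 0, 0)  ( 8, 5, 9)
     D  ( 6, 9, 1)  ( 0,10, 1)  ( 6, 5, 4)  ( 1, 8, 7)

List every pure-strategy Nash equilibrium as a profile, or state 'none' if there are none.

(A,P,X): not NE [P2→Q gives 9>1]
(A,P,Y): not NE [P3→X gives 9>6]
(A,Q,X): not NE [P1→B gives 9>0]
(A,Q,Y): not NE [P1→B gives 9>0; P3→X gives 7>4]
(A,R,X): not NE [P2→Q gives 9>0; P3→Y gives 9>6]
(A,R,Y): not NE [P1→B gives 7>6]
(A,S,X): not NE [P1→B gives 6>3; P2→Q gives 9>5; P3→Y gives 9>7]
(A,S,Y): not NE [P1→C gives 8>7; P2→R gives 3>2]
(B,P,X): not NE [P1→A gives 9>4; P2→S gives 8>1]
(B,P,Y): not NE [P1→D gives 6>2; P2→S gives 9>7; P3→X gives 8>5]
(B,Q,X): not NE [P2→S gives 8>7]
(B,Q,Y): not NE [P2→S gives 9>7; P3→X gives 8>0]
(B,R,X): not NE [P1→A gives 7>1; P3→Y gives 5>1]
(B,R,Y): not NE [P2→S gives 9>8]
(B,S,X): not NE [P3→Y gives 8>6]
(B,S,Y): not NE [P1→C gives 8>3]
(C,P,X): not NE [P1→A gives 9>0; P2→Q gives 6>0]
(C,P,Y): not NE [P1→D gives 6>0; P2→S gives 5>4; P3→X gives 8>1]
(C,Q,X): not NE [P1→B gives 9>6; P3→Y gives 7>6]
(C,Q,Y): not NE [P1→B gives 9>0; P2→S gives 5>1]
(C,R,X): not NE [P1→A gives 7>2; P2→Q gives 6>4]
(C,R,Y): not NE [P1→B gives 7>2; P2→S gives 5>0; P3→X gives 8>0]
(C,S,X): not NE [P1→B gives 6>3; P2→Q gives 6>1]
(C,S,Y): NE
(D,P,X): not NE [P1→A gives 9>3; P2→Q gives 5>1; P3→Y gives 1>0]
(D,P,Y): not NE [P2→Q gives 10>9]
(D,Q,X): not NE [P1→B gives 9>0]
(D,Q,Y): not NE [P1→B gives 9>0; P3→X gives 4>1]
(D,R,X): not NE [P1→A gives 7>3; P2→Q gives 5>4]
(D,R,Y): not NE [P1→B gives 7>6; P2→Q gives 10>5; P3→X gives 8>4]
(D,S,X): not NE [P1→B gives 6>4; P2→Q gives 5>4]
(D,S,Y): not NE [P1→C gives 8>1; P2→Q gives 10>8; P3→X gives 8>7]

Nash profiles: (C,S,Y)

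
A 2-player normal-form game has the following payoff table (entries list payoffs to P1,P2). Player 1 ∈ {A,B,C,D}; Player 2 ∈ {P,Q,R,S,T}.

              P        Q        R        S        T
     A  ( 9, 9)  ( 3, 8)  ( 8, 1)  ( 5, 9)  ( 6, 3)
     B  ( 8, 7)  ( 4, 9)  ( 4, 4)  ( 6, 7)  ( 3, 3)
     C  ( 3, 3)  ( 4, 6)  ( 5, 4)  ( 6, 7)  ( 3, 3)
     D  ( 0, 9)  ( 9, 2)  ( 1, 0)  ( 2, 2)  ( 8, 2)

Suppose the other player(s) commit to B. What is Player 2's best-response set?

u_2(P vs B) = 7
u_2(Q vs B) = 9
u_2(R vs B) = 4
u_2(S vs B) = 7
u_2(T vs B) = 3
max payoff 9 at {Q}

P2 best: {Q}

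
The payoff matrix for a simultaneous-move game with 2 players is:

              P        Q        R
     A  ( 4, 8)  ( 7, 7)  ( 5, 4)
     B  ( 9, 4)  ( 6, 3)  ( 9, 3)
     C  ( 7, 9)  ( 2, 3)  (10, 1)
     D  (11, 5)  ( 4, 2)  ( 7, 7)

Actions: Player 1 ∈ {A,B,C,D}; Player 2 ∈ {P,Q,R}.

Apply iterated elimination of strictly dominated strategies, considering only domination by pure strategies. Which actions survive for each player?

Survivors P1:{B,C,D} P2:{P,R}

P2 drop Q (P beats it: A:8>7 B:4>3 C:9>3 D:5>2)
P1 drop A (B beats it: P:9>4 R:9>5)
P1→{B,C,D} P2→{P,R}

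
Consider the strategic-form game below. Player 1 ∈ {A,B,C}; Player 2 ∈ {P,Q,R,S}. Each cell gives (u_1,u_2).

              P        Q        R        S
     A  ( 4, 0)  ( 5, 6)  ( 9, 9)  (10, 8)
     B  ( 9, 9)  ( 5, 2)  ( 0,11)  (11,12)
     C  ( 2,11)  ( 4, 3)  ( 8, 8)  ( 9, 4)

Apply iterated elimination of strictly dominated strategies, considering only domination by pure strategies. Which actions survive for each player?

P1 drop C (A beats it: P:4>2 Q:5>4 R:9>8 S:10>9)
P2 drop P (R beats it: A:9>0 B:11>9)
P2 drop Q (R beats it: A:9>6 B:11>2)
P1→{A,B} P2→{R,S}

Survivors P1:{A,B} P2:{R,S}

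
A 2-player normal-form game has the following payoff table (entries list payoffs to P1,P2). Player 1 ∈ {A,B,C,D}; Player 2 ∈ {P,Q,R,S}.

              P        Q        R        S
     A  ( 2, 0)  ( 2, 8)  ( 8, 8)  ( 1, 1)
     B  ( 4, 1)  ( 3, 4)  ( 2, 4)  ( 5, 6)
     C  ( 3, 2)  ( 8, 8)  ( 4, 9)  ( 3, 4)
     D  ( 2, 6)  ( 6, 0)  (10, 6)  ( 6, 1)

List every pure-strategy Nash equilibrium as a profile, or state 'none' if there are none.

(A,P): not NE [P1→B gives 4>2; P2→R gives 8>0]
(A,Q): not NE [P1→C gives 8>2]
(A,R): not NE [P1→D gives 10>8]
(A,S): not NE [P1→D gives 6>1; P2→R gives 8>1]
(B,P): not NE [P2→S gives 6>1]
(B,Q): not NE [P1→C gives 8>3; P2→S gives 6>4]
(B,R): not NE [P1→D gives 10>2; P2→S gives 6>4]
(B,S): not NE [P1→D gives 6>5]
(C,P): not NE [P1→B gives 4>3; P2→R gives 9>2]
(C,Q): not NE [P2→R gives 9>8]
(C,R): not NE [P1→D gives 10>4]
(C,S): not NE [P1→D gives 6>3; P2→R gives 9>4]
(D,P): not NE [P1→B gives 4>2]
(D,Q): not NE [P1→C gives 8>6; P2→R gives 6>0]
(D,R): NE
(D,S): not NE [P2→R gives 6>1]

NE set: (D,R)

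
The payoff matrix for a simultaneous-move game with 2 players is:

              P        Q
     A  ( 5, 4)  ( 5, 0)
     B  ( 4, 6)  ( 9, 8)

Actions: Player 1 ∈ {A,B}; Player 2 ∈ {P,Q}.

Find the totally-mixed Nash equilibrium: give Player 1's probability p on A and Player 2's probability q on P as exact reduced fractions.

P1 indiff ⇒ q·5+(1-q)·5 = q·4+(1-q)·9 ⇒ q(1) = (1-q)(4) ⇒ q = 4/5
P2 indiff ⇒ p·4+(1-p)·6 = p·0+(1-p)·8 ⇒ p(4) = (1-p)(2) ⇒ p = 1/3

(p,q) = (1/3, 4/5)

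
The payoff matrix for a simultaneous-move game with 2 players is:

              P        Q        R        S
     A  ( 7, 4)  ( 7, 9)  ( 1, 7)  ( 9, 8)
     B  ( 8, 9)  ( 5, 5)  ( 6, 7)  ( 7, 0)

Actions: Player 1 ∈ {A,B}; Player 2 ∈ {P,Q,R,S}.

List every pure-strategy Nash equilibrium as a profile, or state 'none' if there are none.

(A,P): not NE [P1→B gives 8>7; P2→Q gives 9>4]
(A,Q): NE
(A,R): not NE [P1→B gives 6>1; P2→Q gives 9>7]
(A,S): not NE [P2→Q gives 9>8]
(B,P): NE
(B,Q): not NE [P1→A gives 7>5; P2→P gives 9>5]
(B,R): not NE [P2→P gives 9>7]
(B,S): not NE [P1→A gives 9>7; P2→P gives 9>0]

NE set: (A,Q), (B,P)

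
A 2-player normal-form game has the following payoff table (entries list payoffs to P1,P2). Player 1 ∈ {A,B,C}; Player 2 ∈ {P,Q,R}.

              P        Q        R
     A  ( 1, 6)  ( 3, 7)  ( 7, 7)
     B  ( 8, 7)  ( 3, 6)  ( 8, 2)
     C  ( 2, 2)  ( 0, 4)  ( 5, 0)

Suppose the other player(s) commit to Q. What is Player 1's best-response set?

P1 best: {A,B}

u_1(A vs Q) = 3
u_1(B vs Q) = 3
u_1(C vs Q) = 0
max payoff 3 at {A,B}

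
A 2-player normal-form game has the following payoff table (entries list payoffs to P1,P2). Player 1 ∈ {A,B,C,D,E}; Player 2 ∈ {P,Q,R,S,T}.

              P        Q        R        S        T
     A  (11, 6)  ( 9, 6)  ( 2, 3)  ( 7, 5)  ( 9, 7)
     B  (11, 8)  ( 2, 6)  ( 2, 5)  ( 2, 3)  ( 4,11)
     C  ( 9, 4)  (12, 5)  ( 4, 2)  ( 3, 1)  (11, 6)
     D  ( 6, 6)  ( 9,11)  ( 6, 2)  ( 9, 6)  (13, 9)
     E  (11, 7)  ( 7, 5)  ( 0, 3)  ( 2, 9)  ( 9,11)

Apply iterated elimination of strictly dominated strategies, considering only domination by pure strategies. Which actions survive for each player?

P2 drop P (T beats it: A:7>6 B:11>8 C:6>4 D:9>6 E:11>7)
P1 drop B (C beats it: Q:12>2 R:4>2 S:3>2 T:11>4)
P1 drop E (C beats it: Q:12>7 R:4>0 S:3>2 T:11>9)
P2 drop R (Q beats it: A:6>3 C:5>2 D:11>2)
P2 drop S (Q beats it: A:6>5 C:5>1 D:11>6)
P1 drop A (C beats it: Q:12>9 T:11>9)
P1→{C,D} P2→{Q,T}

Survivors P1:{C,D} P2:{Q,T}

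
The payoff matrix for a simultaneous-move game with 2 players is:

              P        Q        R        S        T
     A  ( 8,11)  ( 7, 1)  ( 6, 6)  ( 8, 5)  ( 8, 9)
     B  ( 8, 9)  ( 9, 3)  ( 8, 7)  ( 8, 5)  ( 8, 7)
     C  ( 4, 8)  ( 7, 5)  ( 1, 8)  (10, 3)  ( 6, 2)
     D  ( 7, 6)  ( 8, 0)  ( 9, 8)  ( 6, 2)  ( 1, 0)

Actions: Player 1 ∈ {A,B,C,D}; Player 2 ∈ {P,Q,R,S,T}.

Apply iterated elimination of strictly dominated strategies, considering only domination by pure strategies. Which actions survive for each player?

IESDS → P1:{A,B,D} P2:{P,R}

P2 drop Q (P beats it: A:11>1 B:9>3 C:8>5 D:6>0)
P2 drop S (P beats it: A:11>5 B:9>5 C:8>3 D:6>2)
P1 drop C (A beats it: P:8>4 R:6>1 T:8>6)
P2 drop T (P beats it: A:11>9 B:9>7 D:6>0)
P1→{A,B,D} P2→{P,R}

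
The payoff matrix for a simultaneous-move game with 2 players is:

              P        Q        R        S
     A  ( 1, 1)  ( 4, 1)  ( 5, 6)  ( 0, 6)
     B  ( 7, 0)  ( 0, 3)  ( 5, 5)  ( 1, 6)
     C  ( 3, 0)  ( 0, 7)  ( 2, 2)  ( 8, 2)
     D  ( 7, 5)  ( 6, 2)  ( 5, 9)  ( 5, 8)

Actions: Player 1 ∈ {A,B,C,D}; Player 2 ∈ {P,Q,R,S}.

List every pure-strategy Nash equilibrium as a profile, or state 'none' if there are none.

NE set: (A,R), (D,R)

(A,P): not NE [P1→D gives 7>1; P2→S gives 6>1]
(A,Q): not NE [P1→D gives 6>4; P2→S gives 6>1]
(A,R): NE
(A,S): not NE [P1→C gives 8>0]
(B,P): not NE [P2→S gives 6>0]
(B,Q): not NE [P1→D gives 6>0; P2→S gives 6>3]
(B,R): not NE [P2→S gives 6>5]
(B,S): not NE [P1→C gives 8>1]
(C,P): not NE [P1→D gives 7>3; P2→Q gives 7>0]
(C,Q): not NE [P1→D gives 6>0]
(C,R): not NE [P1→D gives 5>2; P2→Q gives 7>2]
(C,S): not NE [P2→Q gives 7>2]
(D,P): not NE [P2→R gives 9>5]
(D,Q): not NE [P2→R gives 9>2]
(D,R): NE
(D,S): not NE [P1→C gives 8>5; P2→R gives 9>8]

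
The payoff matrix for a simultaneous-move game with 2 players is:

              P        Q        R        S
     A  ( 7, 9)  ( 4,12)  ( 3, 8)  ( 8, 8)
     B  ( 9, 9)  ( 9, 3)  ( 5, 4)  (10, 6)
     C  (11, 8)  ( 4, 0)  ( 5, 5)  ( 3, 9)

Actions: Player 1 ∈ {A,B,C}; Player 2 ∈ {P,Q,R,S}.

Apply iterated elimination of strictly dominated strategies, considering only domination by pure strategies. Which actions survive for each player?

Remaining: P1:{B,C} P2:{P,S}

P1 drop A (B beats it: P:9>7 Q:9>4 R:5>3 S:10>8)
P2 drop Q (P beats it: B:9>3 C:8>0)
P2 drop R (P beats it: B:9>4 C:8>5)
P1→{B,C} P2→{P,S}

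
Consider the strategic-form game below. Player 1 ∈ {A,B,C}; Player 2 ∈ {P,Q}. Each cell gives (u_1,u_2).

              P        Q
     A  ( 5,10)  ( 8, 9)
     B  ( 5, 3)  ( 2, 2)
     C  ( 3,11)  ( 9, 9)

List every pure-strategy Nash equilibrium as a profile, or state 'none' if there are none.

Nash profiles: (A,P), (B,P)

(A,P): NE
(A,Q): not NE [P1→C gives 9>8; P2→P gives 10>9]
(B,P): NE
(B,Q): not NE [P1→C gives 9>2; P2→P gives 3>2]
(C,P): not NE [P1→B gives 5>3]
(C,Q): not NE [P2→P gives 11>9]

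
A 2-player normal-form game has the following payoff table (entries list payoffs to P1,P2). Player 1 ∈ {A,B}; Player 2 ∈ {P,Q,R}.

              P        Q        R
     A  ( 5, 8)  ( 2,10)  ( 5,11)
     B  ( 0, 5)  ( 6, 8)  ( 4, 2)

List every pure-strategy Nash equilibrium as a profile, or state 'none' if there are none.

NE set: (A,R), (B,Q)

(A,P): not NE [P2→R gives 11>8]
(A,Q): not NE [P1→B gives 6>2; P2→R gives 11>10]
(A,R): NE
(B,P): not NE [P1→A gives 5>0; P2→Q gives 8>5]
(B,Q): NE
(B,R): not NE [P1→A gives 5>4; P2→Q gives 8>2]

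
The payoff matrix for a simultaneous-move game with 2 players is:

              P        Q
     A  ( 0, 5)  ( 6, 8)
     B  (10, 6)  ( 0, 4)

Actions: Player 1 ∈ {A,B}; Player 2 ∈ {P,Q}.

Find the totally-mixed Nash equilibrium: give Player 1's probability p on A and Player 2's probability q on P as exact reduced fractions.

P1 indiff ⇒ q·0+(1-q)·6 = q·10+(1-q)·0 ⇒ q(-10) = (1-q)(-6) ⇒ q = 3/8
P2 indiff ⇒ p·5+(1-p)·6 = p·8+(1-p)·4 ⇒ p(-3) = (1-p)(-2) ⇒ p = 2/5

(p,q) = (2/5, 3/8)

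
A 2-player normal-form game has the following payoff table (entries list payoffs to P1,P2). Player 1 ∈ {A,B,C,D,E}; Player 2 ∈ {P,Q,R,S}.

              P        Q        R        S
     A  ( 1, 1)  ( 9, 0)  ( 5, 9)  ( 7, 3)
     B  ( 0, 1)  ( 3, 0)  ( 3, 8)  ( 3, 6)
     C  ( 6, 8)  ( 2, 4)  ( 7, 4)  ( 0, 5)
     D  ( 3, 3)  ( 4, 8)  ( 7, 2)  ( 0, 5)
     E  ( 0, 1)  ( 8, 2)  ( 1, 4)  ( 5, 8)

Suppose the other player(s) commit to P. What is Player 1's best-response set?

u_1(A vs P) = 1
u_1(B vs P) = 0
u_1(C vs P) = 6
u_1(D vs P) = 3
u_1(E vs P) = 0
max payoff 6 at {C}

argmax u_1 = {C}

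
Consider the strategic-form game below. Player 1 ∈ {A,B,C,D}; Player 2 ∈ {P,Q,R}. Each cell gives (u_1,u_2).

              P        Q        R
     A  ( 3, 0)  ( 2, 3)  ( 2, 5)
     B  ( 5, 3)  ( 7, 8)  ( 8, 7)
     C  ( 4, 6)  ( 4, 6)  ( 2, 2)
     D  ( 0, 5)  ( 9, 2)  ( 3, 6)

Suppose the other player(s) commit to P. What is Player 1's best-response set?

u_1(A vs P) = 3
u_1(B vs P) = 5
u_1(C vs P) = 4
u_1(D vs P) = 0
max payoff 5 at {B}

argmax u_1 = {B}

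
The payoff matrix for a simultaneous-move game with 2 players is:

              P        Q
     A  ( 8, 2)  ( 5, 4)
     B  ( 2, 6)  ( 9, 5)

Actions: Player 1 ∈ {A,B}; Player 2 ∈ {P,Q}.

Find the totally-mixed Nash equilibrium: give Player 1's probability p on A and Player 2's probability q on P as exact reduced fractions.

P1 indiff ⇒ q·8+(1-q)·5 = q·2+(1-q)·9 ⇒ q(6) = (1-q)(4) ⇒ q = 2/5
P2 indiff ⇒ p·2+(1-p)·6 = p·4+(1-p)·5 ⇒ p(-2) = (1-p)(-1) ⇒ p = 1/3

P1 mixes 1/3 on A; P2 mixes 2/5 on P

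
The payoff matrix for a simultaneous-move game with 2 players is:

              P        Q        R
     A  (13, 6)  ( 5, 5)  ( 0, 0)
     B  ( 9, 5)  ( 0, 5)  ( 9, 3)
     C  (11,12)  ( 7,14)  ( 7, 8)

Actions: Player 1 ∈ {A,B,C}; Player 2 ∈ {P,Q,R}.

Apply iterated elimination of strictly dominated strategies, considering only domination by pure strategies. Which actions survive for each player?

Remaining: P1:{A,C} P2:{P,Q}

P2 drop R (P beats it: A:6>0 B:5>3 C:12>8)
P1 drop B (A beats it: P:13>9 Q:5>0)
P1→{A,C} P2→{P,Q}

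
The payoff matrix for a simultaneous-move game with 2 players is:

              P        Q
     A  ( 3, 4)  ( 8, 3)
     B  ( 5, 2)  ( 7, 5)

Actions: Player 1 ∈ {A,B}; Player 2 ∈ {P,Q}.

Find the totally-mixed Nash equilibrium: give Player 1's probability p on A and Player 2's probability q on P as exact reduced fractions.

p=3/4, q=1/3

P1 indiff ⇒ q·3+(1-q)·8 = q·5+(1-q)·7 ⇒ q(-2) = (1-q)(-1) ⇒ q = 1/3
P2 indiff ⇒ p·4+(1-p)·2 = p·3+(1-p)·5 ⇒ p(1) = (1-p)(3) ⇒ p = 3/4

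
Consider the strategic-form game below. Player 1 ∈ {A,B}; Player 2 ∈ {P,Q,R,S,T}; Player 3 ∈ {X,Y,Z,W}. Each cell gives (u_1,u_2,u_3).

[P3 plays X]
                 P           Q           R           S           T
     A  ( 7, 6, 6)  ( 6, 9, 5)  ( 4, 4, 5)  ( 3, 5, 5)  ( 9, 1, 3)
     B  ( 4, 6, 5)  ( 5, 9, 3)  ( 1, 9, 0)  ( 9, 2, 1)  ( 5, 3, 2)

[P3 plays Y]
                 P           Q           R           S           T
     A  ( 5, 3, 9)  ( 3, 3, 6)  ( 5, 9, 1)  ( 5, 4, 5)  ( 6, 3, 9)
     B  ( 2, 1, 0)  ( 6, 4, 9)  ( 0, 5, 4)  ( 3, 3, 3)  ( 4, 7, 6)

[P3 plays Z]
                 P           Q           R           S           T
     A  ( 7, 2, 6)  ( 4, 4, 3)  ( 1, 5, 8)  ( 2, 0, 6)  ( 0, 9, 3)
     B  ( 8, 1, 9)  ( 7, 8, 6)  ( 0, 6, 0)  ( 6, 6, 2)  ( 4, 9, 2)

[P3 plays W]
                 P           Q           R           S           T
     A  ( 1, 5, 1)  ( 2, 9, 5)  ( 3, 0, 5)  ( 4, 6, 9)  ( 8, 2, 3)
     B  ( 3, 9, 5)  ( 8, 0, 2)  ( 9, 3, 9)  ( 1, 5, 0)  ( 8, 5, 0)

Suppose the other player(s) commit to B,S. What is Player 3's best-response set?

u_3(X vs B,S) = 1
u_3(Y vs B,S) = 3
u_3(Z vs B,S) = 2
u_3(W vs B,S) = 0
max payoff 3 at {Y}

BR_3 = {Y}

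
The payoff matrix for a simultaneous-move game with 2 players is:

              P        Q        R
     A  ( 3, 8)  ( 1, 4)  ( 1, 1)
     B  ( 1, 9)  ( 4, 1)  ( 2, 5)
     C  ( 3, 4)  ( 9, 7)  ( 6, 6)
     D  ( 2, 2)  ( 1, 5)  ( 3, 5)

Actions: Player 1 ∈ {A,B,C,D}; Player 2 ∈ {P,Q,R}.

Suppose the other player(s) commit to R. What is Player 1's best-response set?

BR_1 = {C}

u_1(A vs R) = 1
u_1(B vs R) = 2
u_1(C vs R) = 6
u_1(D vs R) = 3
max payoff 6 at {C}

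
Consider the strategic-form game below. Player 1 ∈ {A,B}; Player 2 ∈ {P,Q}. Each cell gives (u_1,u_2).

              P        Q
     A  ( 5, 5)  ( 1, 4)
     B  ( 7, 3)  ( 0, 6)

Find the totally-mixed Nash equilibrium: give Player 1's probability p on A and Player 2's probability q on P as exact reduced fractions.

P1 indiff ⇒ q·5+(1-q)·1 = q·7+(1-q)·0 ⇒ q(-2) = (1-q)(-1) ⇒ q = 1/3
P2 indiff ⇒ p·5+(1-p)·3 = p·4+(1-p)·6 ⇒ p(1) = (1-p)(3) ⇒ p = 3/4

p=3/4, q=1/3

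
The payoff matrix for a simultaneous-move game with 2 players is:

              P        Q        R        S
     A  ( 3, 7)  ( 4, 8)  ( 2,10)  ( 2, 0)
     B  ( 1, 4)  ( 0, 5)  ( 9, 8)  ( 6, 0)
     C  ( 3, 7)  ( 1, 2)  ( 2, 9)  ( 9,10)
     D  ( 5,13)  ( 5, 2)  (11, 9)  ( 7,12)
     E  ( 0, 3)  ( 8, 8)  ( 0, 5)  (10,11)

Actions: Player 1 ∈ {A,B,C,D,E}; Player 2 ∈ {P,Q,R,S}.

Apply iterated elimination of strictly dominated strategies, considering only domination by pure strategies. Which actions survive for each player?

Survivors P1:{C,D,E} P2:{P,S}

P1 drop A (D beats it: P:5>3 Q:5>4 R:11>2 S:7>2)
P1 drop B (D beats it: P:5>1 Q:5>0 R:11>9 S:7>6)
P2 drop Q (S beats it: C:10>2 D:12>2 E:11>8)
P2 drop R (S beats it: C:10>9 D:12>9 E:11>5)
P1→{C,D,E} P2→{P,S}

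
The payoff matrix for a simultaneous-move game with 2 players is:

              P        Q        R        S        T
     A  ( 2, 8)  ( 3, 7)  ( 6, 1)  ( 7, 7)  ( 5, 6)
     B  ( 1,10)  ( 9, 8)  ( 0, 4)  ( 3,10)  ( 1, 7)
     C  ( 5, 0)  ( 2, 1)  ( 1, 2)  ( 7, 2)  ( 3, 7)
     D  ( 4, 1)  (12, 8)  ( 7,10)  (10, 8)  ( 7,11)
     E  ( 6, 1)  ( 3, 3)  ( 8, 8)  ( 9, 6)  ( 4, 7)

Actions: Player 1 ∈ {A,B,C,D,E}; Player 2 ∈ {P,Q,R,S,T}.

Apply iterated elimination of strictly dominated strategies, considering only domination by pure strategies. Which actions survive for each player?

P1 drop A (D beats it: P:4>2 Q:12>3 R:7>6 S:10>7 T:7>5)
P1 drop B (D beats it: P:4>1 Q:12>9 R:7>0 S:10>3 T:7>1)
P1 drop C (E beats it: P:6>5 Q:3>2 R:8>1 S:9>7 T:4>3)
P2 drop P (Q beats it: D:8>1 E:3>1)
P2 drop Q (R beats it: D:10>8 E:8>3)
P2 drop S (R beats it: D:10>8 E:8>6)
P1→{D,E} P2→{R,T}

Survivors P1:{D,E} P2:{R,T}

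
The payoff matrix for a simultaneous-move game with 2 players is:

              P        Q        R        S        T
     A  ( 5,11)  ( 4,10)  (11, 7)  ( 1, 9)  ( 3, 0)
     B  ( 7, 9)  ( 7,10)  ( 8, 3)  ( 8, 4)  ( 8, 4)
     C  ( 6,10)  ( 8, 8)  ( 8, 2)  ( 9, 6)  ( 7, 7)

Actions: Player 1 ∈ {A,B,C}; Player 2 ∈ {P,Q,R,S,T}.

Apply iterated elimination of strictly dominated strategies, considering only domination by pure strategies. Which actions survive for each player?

P2 drop R (P beats it: A:11>7 B:9>3 C:10>2)
P1 drop A (B beats it: P:7>5 Q:7>4 S:8>1 T:8>3)
P2 drop S (P beats it: B:9>4 C:10>6)
P2 drop T (P beats it: B:9>4 C:10>7)
P1→{B,C} P2→{P,Q}

Remaining: P1:{B,C} P2:{P,Q}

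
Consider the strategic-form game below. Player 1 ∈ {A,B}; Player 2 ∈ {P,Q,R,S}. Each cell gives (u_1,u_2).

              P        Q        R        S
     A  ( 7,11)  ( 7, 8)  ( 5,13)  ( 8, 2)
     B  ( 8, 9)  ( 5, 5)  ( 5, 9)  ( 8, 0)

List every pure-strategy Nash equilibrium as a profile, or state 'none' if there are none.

(A,P): not NE [P1→B gives 8>7; P2→R gives 13>11]
(A,Q): not NE [P2→R gives 13>8]
(A,R): NE
(A,S): not NE [P2→R gives 13>2]
(B,P): NE
(B,Q): not NE [P1→A gives 7>5; P2→R gives 9>5]
(B,R): NE
(B,S): not NE [P2→R gives 9>0]

PSNE = {(A,R), (B,P), (B,R)}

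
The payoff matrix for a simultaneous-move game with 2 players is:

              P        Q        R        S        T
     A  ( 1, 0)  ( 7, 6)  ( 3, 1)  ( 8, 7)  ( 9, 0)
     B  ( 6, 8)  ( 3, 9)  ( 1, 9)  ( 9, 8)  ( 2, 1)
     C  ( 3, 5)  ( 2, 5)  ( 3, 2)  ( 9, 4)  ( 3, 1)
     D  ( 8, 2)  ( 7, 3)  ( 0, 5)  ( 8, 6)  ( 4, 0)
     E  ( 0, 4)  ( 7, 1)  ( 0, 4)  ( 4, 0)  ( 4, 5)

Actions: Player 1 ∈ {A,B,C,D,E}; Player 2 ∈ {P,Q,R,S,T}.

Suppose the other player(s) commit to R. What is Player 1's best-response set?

u_1(A vs R) = 3
u_1(B vs R) = 1
u_1(C vs R) = 3
u_1(D vs R) = 0
u_1(E vs R) = 0
max payoff 3 at {A,C}

argmax u_1 = {A,C}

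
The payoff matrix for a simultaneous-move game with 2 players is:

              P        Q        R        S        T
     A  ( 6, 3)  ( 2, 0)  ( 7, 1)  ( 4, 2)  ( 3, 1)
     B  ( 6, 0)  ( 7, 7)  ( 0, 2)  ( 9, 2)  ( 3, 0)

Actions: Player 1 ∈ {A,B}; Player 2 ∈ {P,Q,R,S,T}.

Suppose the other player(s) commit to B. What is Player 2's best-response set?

argmax u_2 = {Q}

u_2(P vs B) = 0
u_2(Q vs B) = 7
u_2(R vs B) = 2
u_2(S vs B) = 2
u_2(T vs B) = 0
max payoff 7 at {Q}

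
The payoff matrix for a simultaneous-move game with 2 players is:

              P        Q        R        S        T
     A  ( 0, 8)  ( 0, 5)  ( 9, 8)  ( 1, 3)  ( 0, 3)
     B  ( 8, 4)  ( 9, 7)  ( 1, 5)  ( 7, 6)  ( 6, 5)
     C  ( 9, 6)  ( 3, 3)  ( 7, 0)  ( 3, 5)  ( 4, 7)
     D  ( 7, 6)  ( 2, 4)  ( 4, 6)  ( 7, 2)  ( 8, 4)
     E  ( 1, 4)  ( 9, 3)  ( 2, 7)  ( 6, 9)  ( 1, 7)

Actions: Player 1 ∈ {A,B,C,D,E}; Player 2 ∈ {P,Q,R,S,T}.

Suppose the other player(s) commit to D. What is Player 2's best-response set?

u_2(P vs D) = 6
u_2(Q vs D) = 4
u_2(R vs D) = 6
u_2(S vs D) = 2
u_2(T vs D) = 4
max payoff 6 at {P,R}

P2 best: {P,R}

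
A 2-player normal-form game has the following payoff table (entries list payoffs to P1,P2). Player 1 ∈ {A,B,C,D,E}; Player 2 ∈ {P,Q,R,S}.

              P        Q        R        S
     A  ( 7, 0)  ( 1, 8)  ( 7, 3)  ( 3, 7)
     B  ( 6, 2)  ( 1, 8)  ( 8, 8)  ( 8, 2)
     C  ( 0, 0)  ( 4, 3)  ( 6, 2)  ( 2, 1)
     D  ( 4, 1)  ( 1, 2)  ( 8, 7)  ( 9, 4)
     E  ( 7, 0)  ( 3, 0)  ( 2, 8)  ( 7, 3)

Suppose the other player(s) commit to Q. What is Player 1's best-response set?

u_1(A vs Q) = 1
u_1(B vs Q) = 1
u_1(C vs Q) = 4
u_1(D vs Q) = 1
u_1(E vs Q) = 3
max payoff 4 at {C}

P1 best: {C}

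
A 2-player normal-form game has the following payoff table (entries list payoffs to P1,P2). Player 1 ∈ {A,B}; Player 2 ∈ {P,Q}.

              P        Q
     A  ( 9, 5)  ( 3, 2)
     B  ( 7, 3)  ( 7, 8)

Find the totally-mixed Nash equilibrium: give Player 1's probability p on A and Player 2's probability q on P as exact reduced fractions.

P1 indiff ⇒ q·9+(1-q)·3 = q·7+(1-q)·7 ⇒ q(2) = (1-q)(4) ⇒ q = 2/3
P2 indiff ⇒ p·5+(1-p)·3 = p·2+(1-p)·8 ⇒ p(3) = (1-p)(5) ⇒ p = 5/8

(p,q) = (5/8, 2/3)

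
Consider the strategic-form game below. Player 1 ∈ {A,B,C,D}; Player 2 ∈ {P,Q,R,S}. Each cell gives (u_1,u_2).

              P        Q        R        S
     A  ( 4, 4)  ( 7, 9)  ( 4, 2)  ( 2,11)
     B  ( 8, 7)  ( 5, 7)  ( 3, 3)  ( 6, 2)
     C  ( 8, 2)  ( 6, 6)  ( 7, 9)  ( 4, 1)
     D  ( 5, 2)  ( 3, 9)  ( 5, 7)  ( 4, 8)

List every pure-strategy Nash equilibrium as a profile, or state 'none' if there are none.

(A,P): not NE [P1→C gives 8>4; P2→S gives 11>4]
(A,Q): not NE [P2→S gives 11>9]
(A,R): not NE [P1→C gives 7>4; P2→S gives 11>2]
(A,S): not NE [P1→B gives 6>2]
(B,P): NE
(B,Q): not NE [P1→A gives 7>5]
(B,R): not NE [P1→C gives 7>3; P2→Q gives 7>3]
(B,S): not NE [P2→Q gives 7>2]
(C,P): not NE [P2→R gives 9>2]
(C,Q): not NE [P1→A gives 7>6; P2→R gives 9>6]
(C,R): NE
(C,S): not NE [P1→B gives 6>4; P2→R gives 9>1]
(D,P): not NE [P1→C gives 8>5; P2→Q gives 9>2]
(D,Q): not NE [P1→A gives 7>3]
(D,R): not NE [P1→C gives 7>5; P2→Q gives 9>7]
(D,S): not NE [P1→B gives 6>4; P2→Q gives 9>8]

PSNE = {(B,P), (C,R)}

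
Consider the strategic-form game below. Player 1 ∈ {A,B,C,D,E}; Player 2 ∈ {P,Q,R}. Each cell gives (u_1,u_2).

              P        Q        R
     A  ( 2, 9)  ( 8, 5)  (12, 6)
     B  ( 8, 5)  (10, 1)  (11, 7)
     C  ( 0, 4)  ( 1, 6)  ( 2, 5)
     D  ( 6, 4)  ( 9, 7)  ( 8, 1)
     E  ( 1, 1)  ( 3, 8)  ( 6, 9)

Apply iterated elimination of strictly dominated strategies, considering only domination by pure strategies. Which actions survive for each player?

P1 drop C (A beats it: P:2>0 Q:8>1 R:12>2)
P1 drop D (B beats it: P:8>6 Q:10>9 R:11>8)
P1 drop E (A beats it: P:2>1 Q:8>3 R:12>6)
P2 drop Q (P beats it: A:9>5 B:5>1)
P1→{A,B} P2→{P,R}

Remaining: P1:{A,B} P2:{P,R}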